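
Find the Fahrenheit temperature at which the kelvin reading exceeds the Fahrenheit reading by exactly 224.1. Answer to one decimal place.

Let F be the Fahrenheit reading. The kelvin reading is K = 5/9·F + 255.372.
Require K - F = 224.1: (-4/9)·F + 255.372 = 224.1.
F = (224.1 - 255.372) / (-4/9) = 70.4.

70.4°F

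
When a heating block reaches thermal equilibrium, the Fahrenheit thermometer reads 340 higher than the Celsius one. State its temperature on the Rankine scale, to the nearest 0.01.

Let x be the Celsius reading; then the Fahrenheit reading is 1.8·x + 32.
(1.8·x + 32) - x = 340  ⇒  (0.8)·x = 308  ⇒  x = 385.0000°C.
In Rankine: 385.0000 × 1.8 + 491.67 = 1184.67°R.

1184.67°R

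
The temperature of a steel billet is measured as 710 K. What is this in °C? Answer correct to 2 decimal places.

In Celsius: 710 - 273.15 = 436.8500°C.

436.85°C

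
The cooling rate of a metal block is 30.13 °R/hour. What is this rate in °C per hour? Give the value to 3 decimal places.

Since only a temperature interval is involved, the additive offset between the scales drops out.
A change of 1°R is a change of 5/9°C, so 30.13 × 5/9 = 16.739.

16.739 °C/hour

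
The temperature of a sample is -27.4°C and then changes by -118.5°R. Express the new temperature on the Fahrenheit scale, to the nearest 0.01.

-135.82°F

The 118.5°R change is an interval, so only the factor 5/9 applies: -118.5 × 5/9 = -65.8333°C.
Final Celsius temperature: -27.4000 - 65.8333 = -93.2333°C.
In Fahrenheit: -93.2333 × 1.8 + 32 = -135.82°F.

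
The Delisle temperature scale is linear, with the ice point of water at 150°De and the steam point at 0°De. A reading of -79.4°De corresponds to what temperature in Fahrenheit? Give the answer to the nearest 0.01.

Linear interpolation between the fixed points: C = (-79.4 - 150) × 100 / (0 - 150) = 152.9333°C.
Then 152.9333 × 1.8 + 32 = 307.28°F.

307.28°F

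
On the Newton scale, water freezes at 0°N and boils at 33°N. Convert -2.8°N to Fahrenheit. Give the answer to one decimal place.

Linear interpolation between the fixed points: C = (-2.8 - 0) × 100 / (33 - 0) = -8.4848°C.
Then -8.4848 × 1.8 + 32 = 16.7°F.

16.7°F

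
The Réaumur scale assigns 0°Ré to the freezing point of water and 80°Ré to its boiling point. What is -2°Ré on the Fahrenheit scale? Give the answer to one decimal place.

27.5°F

Linear interpolation between the fixed points: C = (-2 - 0) × 100 / (80 - 0) = -2.5000°C.
Then -2.5000 × 1.8 + 32 = 27.5°F.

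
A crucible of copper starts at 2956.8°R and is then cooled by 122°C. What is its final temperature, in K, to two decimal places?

1520.67 K

Initial temperature in Celsius: (2956.8 - 491.67) × 5/9 = 1369.5167°C.
Final Celsius temperature: 1369.5167 - 122.0000 = 1247.5167°C.
In kelvin: 1247.5167 + 273.15 = 1520.67 K.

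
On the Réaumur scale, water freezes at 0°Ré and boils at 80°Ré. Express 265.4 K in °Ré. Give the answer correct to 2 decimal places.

-6.20°Ré

First in Celsius: 265.4 - 273.15 = -7.7500°C.
Linearly onto the Réaumur scale: 0 + (-7.7500 / 100) × (80 - 0) = -6.20°Ré.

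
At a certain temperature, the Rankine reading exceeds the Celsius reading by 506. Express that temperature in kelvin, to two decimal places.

Let x be the Celsius reading; then the Rankine reading is 1.8·x + 491.67.
(1.8·x + 491.67) - x = 506  ⇒  (0.8)·x = 14.33  ⇒  x = 17.9125°C.
In kelvin: 17.9125 + 273.15 = 291.06 K.

291.06 K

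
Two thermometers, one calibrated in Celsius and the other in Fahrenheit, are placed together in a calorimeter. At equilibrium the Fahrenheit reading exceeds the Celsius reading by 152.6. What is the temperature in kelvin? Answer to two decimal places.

423.90 K

Let x be the Celsius reading; then the Fahrenheit reading is 1.8·x + 32.
(1.8·x + 32) - x = 152.6  ⇒  (0.8)·x = 120.6  ⇒  x = 150.7500°C.
In kelvin: 150.7500 + 273.15 = 423.90 K.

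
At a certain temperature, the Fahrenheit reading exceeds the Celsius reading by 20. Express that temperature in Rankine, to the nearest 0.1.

464.7°R

Let x be the Fahrenheit reading; then the Celsius reading is 5/9·x - 17.7778.
(5/9·x - 17.7778) - x = -20  ⇒  (-4/9)·x = -20/9  ⇒  x = 5.0000°F.
In Celsius: (5 - 32) × 5/9 = -15.0000°C.
In Rankine: -15.0000 × 1.8 + 491.67 = 464.7°R.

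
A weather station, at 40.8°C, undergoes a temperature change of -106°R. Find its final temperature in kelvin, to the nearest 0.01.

255.06 K

The 106°R change is an interval, so only the factor 5/9 applies: -106 × 5/9 = -58.8889°C.
Final Celsius temperature: 40.8000 - 58.8889 = -18.0889°C.
In kelvin: -18.0889 + 273.15 = 255.06 K.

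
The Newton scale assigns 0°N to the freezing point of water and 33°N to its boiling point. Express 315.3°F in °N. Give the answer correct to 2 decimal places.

51.94°N

First in Celsius: (315.3 - 32) × 5/9 = 157.3889°C.
Linearly onto the Newton scale: 0 + (157.3889 / 100) × (33 - 0) = 51.94°N.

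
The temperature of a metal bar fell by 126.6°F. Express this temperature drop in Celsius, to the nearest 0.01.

An interval of 1°F corresponds to 5/9°C.
126.6 × 5/9 = 70.33.

70.33°C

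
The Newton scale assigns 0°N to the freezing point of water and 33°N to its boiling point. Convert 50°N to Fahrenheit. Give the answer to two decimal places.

Linear interpolation between the fixed points: C = (50 - 0) × 100 / (33 - 0) = 151.5152°C.
Then 151.5152 × 1.8 + 32 = 304.73°F.

304.73°F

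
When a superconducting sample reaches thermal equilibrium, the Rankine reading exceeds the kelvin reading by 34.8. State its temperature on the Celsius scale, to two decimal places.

Let x be the kelvin reading; then the Rankine reading is 1.8·x.
(1.8·x) - x = 34.8  ⇒  (0.8)·x = 34.8  ⇒  x = 43.5000 K.
In Celsius: 43.5 - 273.15 = -229.65°C.

-229.65°C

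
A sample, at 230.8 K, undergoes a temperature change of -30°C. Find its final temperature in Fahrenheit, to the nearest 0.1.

-98.2°F

Initial temperature in Celsius: 230.8 - 273.15 = -42.3500°C.
Final Celsius temperature: -42.3500 - 30.0000 = -72.3500°C.
In Fahrenheit: -72.3500 × 1.8 + 32 = -98.2°F.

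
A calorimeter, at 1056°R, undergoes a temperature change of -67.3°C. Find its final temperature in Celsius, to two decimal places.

Initial temperature in Celsius: (1056 - 491.67) × 5/9 = 313.5167°C.
Final Celsius temperature: 313.5167 - 67.3000 = 246.2167°C.

246.22°C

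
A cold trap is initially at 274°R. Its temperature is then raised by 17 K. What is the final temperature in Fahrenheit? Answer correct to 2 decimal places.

-155.07°F

Initial temperature in Celsius: (274 - 491.67) × 5/9 = -120.9278°C.
The 17 K change is an interval; Kelvin and Celsius degrees are the same size, so ΔC = +17°C.
Final Celsius temperature: -120.9278 + 17.0000 = -103.9278°C.
In Fahrenheit: -103.9278 × 1.8 + 32 = -155.07°F.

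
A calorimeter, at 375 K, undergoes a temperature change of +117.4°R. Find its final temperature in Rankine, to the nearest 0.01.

792.40°R

Initial temperature in Celsius: 375 - 273.15 = 101.8500°C.
The 117.4°R change is an interval, so only the factor 5/9 applies: +117.4 × 5/9 = +65.2222°C.
Final Celsius temperature: 101.8500 + 65.2222 = 167.0722°C.
In Rankine: 167.0722 × 1.8 + 491.67 = 792.40°R.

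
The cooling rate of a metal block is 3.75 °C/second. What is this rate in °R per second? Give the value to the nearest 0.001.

Since only a temperature interval is involved, the additive offset between the scales drops out.
A change of 1°C is a change of 1.8°R, so 3.75 × 1.8 = 6.750.

6.750 °R/second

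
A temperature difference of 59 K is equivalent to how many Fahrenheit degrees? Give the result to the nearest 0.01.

106.20°F

Only the scale ratio 1.8 matters for a change in temperature.
59 × 1.8 = 106.20.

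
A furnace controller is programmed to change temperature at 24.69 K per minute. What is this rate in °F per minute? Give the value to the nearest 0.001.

The quantity depends on a temperature interval, so only the ratio of degree sizes applies; the offset between the scales is irrelevant.
A change of 1 K is a change of 1.8°F, so 24.69 × 1.8 = 44.442.

44.442 °F/minute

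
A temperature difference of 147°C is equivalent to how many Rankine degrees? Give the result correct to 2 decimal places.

264.60°R

An interval of 1°C corresponds to 1.8°R.
147 × 1.8 = 264.60.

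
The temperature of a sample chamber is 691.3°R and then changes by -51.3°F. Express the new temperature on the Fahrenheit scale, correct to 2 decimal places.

Initial temperature in Celsius: (691.3 - 491.67) × 5/9 = 110.9056°C.
The 51.3°F change is an interval, so only the factor 5/9 applies: -51.3 × 5/9 = -28.5000°C.
Final Celsius temperature: 110.9056 - 28.5000 = 82.4056°C.
In Fahrenheit: 82.4056 × 1.8 + 32 = 180.33°F.

180.33°F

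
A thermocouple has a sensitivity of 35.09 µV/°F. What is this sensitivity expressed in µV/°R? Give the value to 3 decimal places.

Since only a temperature interval is involved, the additive offset between the scales drops out.
A change of 1°R is a change of 1°F, so per °R the value is 35.09 × 1 = 35.090.

35.090 µV/°R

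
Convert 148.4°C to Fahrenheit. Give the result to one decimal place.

In Fahrenheit: 148.4000 × 1.8 + 32 = 299.1°F.

299.1°F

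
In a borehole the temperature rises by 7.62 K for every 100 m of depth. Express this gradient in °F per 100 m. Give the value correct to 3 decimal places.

Since only a temperature interval is involved, the additive offset between the scales drops out.
A change of 1 K is a change of 1.8°F, so 7.62 × 1.8 = 13.716.

13.716 °F/100 m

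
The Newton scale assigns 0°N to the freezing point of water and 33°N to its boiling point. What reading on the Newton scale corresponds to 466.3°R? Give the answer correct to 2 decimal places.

-4.65°N

First in Celsius: (466.3 - 491.67) × 5/9 = -14.0944°C.
Linearly onto the Newton scale: 0 + (-14.0944 / 100) × (33 - 0) = -4.65°N.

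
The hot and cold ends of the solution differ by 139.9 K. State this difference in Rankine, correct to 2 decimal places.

251.82°R

For a temperature interval the offset drops out; only the factor 1.8 applies.
139.9 × 1.8 = 251.82.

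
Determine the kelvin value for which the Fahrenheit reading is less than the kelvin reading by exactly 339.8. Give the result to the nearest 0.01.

149.84 K

Let K be the kelvin reading. The Fahrenheit reading is F = 1.8·K - 459.67.
Require F - K = -339.8: (0.8)·K - 459.67 = -339.8.
K = (-339.8 + 459.67) / (0.8) = 149.84.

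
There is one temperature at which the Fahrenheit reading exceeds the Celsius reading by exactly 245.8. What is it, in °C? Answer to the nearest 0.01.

267.25°C

Let C be the Celsius reading. The Fahrenheit reading is F = 1.8·C + 32.
Require F - C = 245.8: (0.8)·C + 32 = 245.8.
C = (245.8 - 32) / (0.8) = 267.25.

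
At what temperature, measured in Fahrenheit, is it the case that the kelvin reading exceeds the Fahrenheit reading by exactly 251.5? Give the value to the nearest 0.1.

Let F be the Fahrenheit reading. The kelvin reading is K = 5/9·F + 255.372.
Require K - F = 251.5: (-4/9)·F + 255.372 = 251.5.
F = (251.5 - 255.372) / (-4/9) = 8.7.

8.7°F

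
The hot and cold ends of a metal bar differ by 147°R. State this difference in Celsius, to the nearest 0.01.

For a temperature interval the offset drops out; only the factor 5/9 applies.
147 × 5/9 = 81.67.

81.67°C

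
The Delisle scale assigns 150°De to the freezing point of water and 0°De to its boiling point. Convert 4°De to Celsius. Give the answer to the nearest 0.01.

97.33°C

Linear interpolation between the fixed points: C = (4 - 150) × 100 / (0 - 150) = 97.3333°C.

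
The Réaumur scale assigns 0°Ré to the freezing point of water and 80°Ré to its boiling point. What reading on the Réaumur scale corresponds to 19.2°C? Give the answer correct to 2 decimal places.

Linearly onto the Réaumur scale: 0 + (19.2000 / 100) × (80 - 0) = 15.36°Ré.

15.36°Ré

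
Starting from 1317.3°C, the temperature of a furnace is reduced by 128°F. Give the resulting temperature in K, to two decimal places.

1519.34 K

The 128°F change is an interval, so only the factor 5/9 applies: -128 × 5/9 = -71.1111°C.
Final Celsius temperature: 1317.3000 - 71.1111 = 1246.1889°C.
In kelvin: 1246.1889 + 273.15 = 1519.34 K.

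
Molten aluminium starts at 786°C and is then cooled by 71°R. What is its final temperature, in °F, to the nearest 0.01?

The 71°R change is an interval, so only the factor 5/9 applies: -71 × 5/9 = -39.4444°C.
Final Celsius temperature: 786.0000 - 39.4444 = 746.5556°C.
In Fahrenheit: 746.5556 × 1.8 + 32 = 1375.80°F.

1375.80°F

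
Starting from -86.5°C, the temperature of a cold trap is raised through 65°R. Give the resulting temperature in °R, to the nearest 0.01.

400.97°R

The 65°R change is an interval, so only the factor 5/9 applies: +65 × 5/9 = +36.1111°C.
Final Celsius temperature: -86.5000 + 36.1111 = -50.3889°C.
In Rankine: -50.3889 × 1.8 + 491.67 = 400.97°R.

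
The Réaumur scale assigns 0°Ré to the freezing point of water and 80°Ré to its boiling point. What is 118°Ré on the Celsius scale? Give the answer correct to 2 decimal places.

147.50°C

Linear interpolation between the fixed points: C = (118 - 0) × 100 / (80 - 0) = 147.5000°C.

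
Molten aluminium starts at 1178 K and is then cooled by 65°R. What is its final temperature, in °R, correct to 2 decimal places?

Initial temperature in Celsius: 1178 - 273.15 = 904.8500°C.
The 65°R change is an interval, so only the factor 5/9 applies: -65 × 5/9 = -36.1111°C.
Final Celsius temperature: 904.8500 - 36.1111 = 868.7389°C.
In Rankine: 868.7389 × 1.8 + 491.67 = 2055.40°R.

2055.40°R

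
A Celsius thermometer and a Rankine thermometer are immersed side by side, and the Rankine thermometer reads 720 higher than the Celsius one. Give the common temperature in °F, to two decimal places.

Let x be the Celsius reading; then the Rankine reading is 1.8·x + 491.67.
(1.8·x + 491.67) - x = 720  ⇒  (0.8)·x = 228.33  ⇒  x = 285.4125°C.
In Fahrenheit: 285.4125 × 1.8 + 32 = 545.74°F.

545.74°F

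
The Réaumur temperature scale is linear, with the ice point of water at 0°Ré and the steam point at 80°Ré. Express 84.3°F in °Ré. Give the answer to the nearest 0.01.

23.24°Ré

First in Celsius: (84.3 - 32) × 5/9 = 29.0556°C.
Linearly onto the Réaumur scale: 0 + (29.0556 / 100) × (80 - 0) = 23.24°Ré.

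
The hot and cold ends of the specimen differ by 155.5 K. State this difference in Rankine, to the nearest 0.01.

279.90°R

Only the scale ratio 1.8 matters for a change in temperature.
155.5 × 1.8 = 279.90.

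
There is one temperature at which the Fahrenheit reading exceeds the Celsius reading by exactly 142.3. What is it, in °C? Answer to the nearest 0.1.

Let C be the Celsius reading. The Fahrenheit reading is F = 1.8·C + 32.
Require F - C = 142.3: (0.8)·C + 32 = 142.3.
C = (142.3 - 32) / (0.8) = 137.9.

137.9°C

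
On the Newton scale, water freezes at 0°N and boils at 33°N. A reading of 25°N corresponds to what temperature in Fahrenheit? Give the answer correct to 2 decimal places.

Linear interpolation between the fixed points: C = (25 - 0) × 100 / (33 - 0) = 75.7576°C.
Then 75.7576 × 1.8 + 32 = 168.36°F.

168.36°F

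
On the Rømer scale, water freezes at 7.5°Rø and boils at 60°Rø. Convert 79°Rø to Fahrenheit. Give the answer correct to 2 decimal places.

277.14°F

Linear interpolation between the fixed points: C = (79 - 7.5) × 100 / (60 - 7.5) = 136.1905°C.
Then 136.1905 × 1.8 + 32 = 277.14°F.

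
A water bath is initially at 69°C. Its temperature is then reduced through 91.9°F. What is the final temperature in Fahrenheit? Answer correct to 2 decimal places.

64.30°F

The 91.9°F change is an interval, so only the factor 5/9 applies: -91.9 × 5/9 = -51.0556°C.
Final Celsius temperature: 69.0000 - 51.0556 = 17.9444°C.
In Fahrenheit: 17.9444 × 1.8 + 32 = 64.30°F.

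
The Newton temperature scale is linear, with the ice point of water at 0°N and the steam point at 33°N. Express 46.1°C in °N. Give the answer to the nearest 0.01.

Linearly onto the Newton scale: 0 + (46.1000 / 100) × (33 - 0) = 15.21°N.

15.21°N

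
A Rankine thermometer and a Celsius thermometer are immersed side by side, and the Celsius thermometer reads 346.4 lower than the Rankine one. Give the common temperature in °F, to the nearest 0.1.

Let x be the Rankine reading; then the Celsius reading is 5/9·x - 273.15.
(5/9·x - 273.15) - x = -346.4  ⇒  (-4/9)·x = -73.25  ⇒  x = 164.8125°R.
In Celsius: (164.8125 - 491.67) × 5/9 = -181.5875°C.
In Fahrenheit: -181.5875 × 1.8 + 32 = -294.9°F.

-294.9°F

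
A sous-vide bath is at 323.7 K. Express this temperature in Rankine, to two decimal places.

582.66°R

In Celsius: 323.7 - 273.15 = 50.5500°C.
In Rankine: 50.5500 × 1.8 + 491.67 = 582.66°R.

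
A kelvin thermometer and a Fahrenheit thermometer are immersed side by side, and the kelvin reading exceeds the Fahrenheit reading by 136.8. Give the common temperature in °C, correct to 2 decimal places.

130.44°C

Let x be the kelvin reading; then the Fahrenheit reading is 1.8·x - 459.67.
(1.8·x - 459.67) - x = -136.8  ⇒  (0.8)·x = 322.87  ⇒  x = 403.5875 K.
In Celsius: 403.5875 - 273.15 = 130.44°C.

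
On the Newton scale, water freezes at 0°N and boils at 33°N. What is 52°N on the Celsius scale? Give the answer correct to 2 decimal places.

Linear interpolation between the fixed points: C = (52 - 0) × 100 / (33 - 0) = 157.5758°C.

157.58°C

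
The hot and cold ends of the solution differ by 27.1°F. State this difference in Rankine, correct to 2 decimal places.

Fahrenheit and Rankine degrees are the same size, so the interval is unchanged: 27.10.

27.10°R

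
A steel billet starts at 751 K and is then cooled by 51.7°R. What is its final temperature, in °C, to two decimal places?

449.13°C

Initial temperature in Celsius: 751 - 273.15 = 477.8500°C.
The 51.7°R change is an interval, so only the factor 5/9 applies: -51.7 × 5/9 = -28.7222°C.
Final Celsius temperature: 477.8500 - 28.7222 = 449.1278°C.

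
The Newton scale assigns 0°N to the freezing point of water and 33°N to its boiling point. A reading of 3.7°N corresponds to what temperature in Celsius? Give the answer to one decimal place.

11.2°C

Linear interpolation between the fixed points: C = (3.7 - 0) × 100 / (33 - 0) = 11.2121°C.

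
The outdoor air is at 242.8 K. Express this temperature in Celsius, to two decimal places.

-30.35°C

In Celsius: 242.8 - 273.15 = -30.3500°C.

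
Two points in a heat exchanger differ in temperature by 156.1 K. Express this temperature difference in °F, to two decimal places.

For a temperature interval the offset drops out; only the factor 1.8 applies.
156.1 × 1.8 = 280.98.

280.98°F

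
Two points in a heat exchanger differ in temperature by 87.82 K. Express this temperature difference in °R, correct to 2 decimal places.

158.08°R

An interval of 1 K corresponds to 1.8°R.
87.82 × 1.8 = 158.08.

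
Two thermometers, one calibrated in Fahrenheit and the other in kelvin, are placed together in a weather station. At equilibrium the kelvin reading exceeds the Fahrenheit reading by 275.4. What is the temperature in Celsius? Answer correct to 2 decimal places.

-42.81°C

Let x be the Fahrenheit reading; then the kelvin reading is 5/9·x + 255.372.
(5/9·x + 255.372) - x = 275.4  ⇒  (-4/9)·x = 20.0278  ⇒  x = -45.0625°F.
In Celsius: (-45.0625 - 32) × 5/9 = -42.81°C.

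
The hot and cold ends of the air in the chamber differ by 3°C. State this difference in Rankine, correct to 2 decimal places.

For a temperature interval the offset drops out; only the factor 1.8 applies.
3 × 1.8 = 5.40.

5.40°R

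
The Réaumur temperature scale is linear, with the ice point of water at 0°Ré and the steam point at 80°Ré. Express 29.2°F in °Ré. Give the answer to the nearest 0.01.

First in Celsius: (29.2 - 32) × 5/9 = -1.5556°C.
Linearly onto the Réaumur scale: 0 + (-1.5556 / 100) × (80 - 0) = -1.24°Ré.

-1.24°Ré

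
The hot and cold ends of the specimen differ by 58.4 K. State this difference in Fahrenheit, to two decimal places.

105.12°F

For a temperature interval the offset drops out; only the factor 1.8 applies.
58.4 × 1.8 = 105.12.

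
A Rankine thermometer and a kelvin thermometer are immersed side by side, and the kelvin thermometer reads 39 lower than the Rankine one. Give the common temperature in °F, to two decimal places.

-371.92°F

Let x be the Rankine reading; then the kelvin reading is 5/9·x.
(5/9·x) - x = -39  ⇒  (-4/9)·x = -39  ⇒  x = 87.7500°R.
In Celsius: (87.75 - 491.67) × 5/9 = -224.4000°C.
In Fahrenheit: -224.4000 × 1.8 + 32 = -371.92°F.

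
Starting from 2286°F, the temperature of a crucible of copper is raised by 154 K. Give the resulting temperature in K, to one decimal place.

Initial temperature in Celsius: (2286 - 32) × 5/9 = 1252.2222°C.
The 154 K change is an interval; Kelvin and Celsius degrees are the same size, so ΔC = +154°C.
Final Celsius temperature: 1252.2222 + 154.0000 = 1406.2222°C.
In kelvin: 1406.2222 + 273.15 = 1679.4 K.

1679.4 K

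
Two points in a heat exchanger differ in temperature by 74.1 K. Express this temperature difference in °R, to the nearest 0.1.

Only the scale ratio 1.8 matters for a change in temperature.
74.1 × 1.8 = 133.4.

133.4°R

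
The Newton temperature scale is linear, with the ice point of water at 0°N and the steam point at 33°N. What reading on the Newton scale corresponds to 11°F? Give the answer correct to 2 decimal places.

-3.85°N

First in Celsius: (11 - 32) × 5/9 = -11.6667°C.
Linearly onto the Newton scale: 0 + (-11.6667 / 100) × (33 - 0) = -3.85°N.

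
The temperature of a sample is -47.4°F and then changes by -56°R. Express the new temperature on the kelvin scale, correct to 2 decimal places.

197.93 K

Initial temperature in Celsius: (-47.4 - 32) × 5/9 = -44.1111°C.
The 56°R change is an interval, so only the factor 5/9 applies: -56 × 5/9 = -31.1111°C.
Final Celsius temperature: -44.1111 - 31.1111 = -75.2222°C.
In kelvin: -75.2222 + 273.15 = 197.93 K.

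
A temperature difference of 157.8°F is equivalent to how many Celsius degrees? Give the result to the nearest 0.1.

87.7°C

For a temperature interval the offset drops out; only the factor 5/9 applies.
157.8 × 5/9 = 87.7.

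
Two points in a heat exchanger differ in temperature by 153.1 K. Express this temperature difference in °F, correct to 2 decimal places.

An interval of 1 K corresponds to 1.8°F.
153.1 × 1.8 = 275.58.

275.58°F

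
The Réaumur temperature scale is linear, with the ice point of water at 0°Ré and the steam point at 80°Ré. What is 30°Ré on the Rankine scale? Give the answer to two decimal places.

Linear interpolation between the fixed points: C = (30 - 0) × 100 / (80 - 0) = 37.5000°C.
Then 37.5000 × 1.8 + 491.67 = 559.17°R.

559.17°R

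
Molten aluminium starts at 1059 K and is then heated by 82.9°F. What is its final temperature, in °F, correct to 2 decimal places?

Initial temperature in Celsius: 1059 - 273.15 = 785.8500°C.
The 82.9°F change is an interval, so only the factor 5/9 applies: +82.9 × 5/9 = +46.0556°C.
Final Celsius temperature: 785.8500 + 46.0556 = 831.9056°C.
In Fahrenheit: 831.9056 × 1.8 + 32 = 1529.43°F.

1529.43°F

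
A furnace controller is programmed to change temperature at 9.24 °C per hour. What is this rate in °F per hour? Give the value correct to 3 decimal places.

Since only a temperature interval is involved, the additive offset between the scales drops out.
A change of 1°C is a change of 1.8°F, so 9.24 × 1.8 = 16.632.

16.632 °F/hour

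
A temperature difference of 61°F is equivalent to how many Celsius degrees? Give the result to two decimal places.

Only the scale ratio 5/9 matters for a change in temperature.
61 × 5/9 = 33.89.

33.89°C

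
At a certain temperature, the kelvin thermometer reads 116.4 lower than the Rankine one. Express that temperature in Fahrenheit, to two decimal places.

-197.77°F

Let x be the Rankine reading; then the kelvin reading is 5/9·x.
(5/9·x) - x = -116.4  ⇒  (-4/9)·x = -116.4  ⇒  x = 261.9000°R.
In Celsius: (261.9 - 491.67) × 5/9 = -127.6500°C.
In Fahrenheit: -127.6500 × 1.8 + 32 = -197.77°F.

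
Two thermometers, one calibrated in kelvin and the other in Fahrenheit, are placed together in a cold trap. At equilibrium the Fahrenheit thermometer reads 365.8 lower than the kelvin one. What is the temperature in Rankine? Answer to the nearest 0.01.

211.21°R

Let x be the kelvin reading; then the Fahrenheit reading is 1.8·x - 459.67.
(1.8·x - 459.67) - x = -365.8  ⇒  (0.8)·x = 93.87  ⇒  x = 117.3375 K.
In Celsius: 117.3375 - 273.15 = -155.8125°C.
In Rankine: -155.8125 × 1.8 + 491.67 = 211.21°R.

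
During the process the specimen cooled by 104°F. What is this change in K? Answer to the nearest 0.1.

An interval of 1°F corresponds to 5/9 K.
104 × 5/9 = 57.8.

57.8 K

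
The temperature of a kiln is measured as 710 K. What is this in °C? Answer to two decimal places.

436.85°C

In Celsius: 710 - 273.15 = 436.8500°C.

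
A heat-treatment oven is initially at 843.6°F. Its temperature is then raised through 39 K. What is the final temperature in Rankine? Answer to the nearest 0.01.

1373.47°R

Initial temperature in Celsius: (843.6 - 32) × 5/9 = 450.8889°C.
The 39 K change is an interval; Kelvin and Celsius degrees are the same size, so ΔC = +39°C.
Final Celsius temperature: 450.8889 + 39.0000 = 489.8889°C.
In Rankine: 489.8889 × 1.8 + 491.67 = 1373.47°R.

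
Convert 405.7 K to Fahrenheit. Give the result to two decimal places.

In Celsius: 405.7 - 273.15 = 132.5500°C.
In Fahrenheit: 132.5500 × 1.8 + 32 = 270.59°F.

270.59°F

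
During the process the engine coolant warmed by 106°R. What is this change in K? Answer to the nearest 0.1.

58.9 K

For a temperature interval the offset drops out; only the factor 5/9 applies.
106 × 5/9 = 58.9.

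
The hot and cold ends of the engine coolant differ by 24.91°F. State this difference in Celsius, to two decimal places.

13.84°C

For a temperature interval the offset drops out; only the factor 5/9 applies.
24.91 × 5/9 = 13.84.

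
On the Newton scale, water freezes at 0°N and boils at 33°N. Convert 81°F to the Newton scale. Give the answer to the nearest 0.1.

9.0°N

First in Celsius: (81 - 32) × 5/9 = 27.2222°C.
Linearly onto the Newton scale: 0 + (27.2222 / 100) × (33 - 0) = 9.0°N.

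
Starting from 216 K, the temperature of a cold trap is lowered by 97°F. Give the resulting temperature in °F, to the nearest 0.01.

Initial temperature in Celsius: 216 - 273.15 = -57.1500°C.
The 97°F change is an interval, so only the factor 5/9 applies: -97 × 5/9 = -53.8889°C.
Final Celsius temperature: -57.1500 - 53.8889 = -111.0389°C.
In Fahrenheit: -111.0389 × 1.8 + 32 = -167.87°F.

-167.87°F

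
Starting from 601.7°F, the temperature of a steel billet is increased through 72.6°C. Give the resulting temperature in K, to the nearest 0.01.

Initial temperature in Celsius: (601.7 - 32) × 5/9 = 316.5000°C.
Final Celsius temperature: 316.5000 + 72.6000 = 389.1000°C.
In kelvin: 389.1000 + 273.15 = 662.25 K.

662.25 K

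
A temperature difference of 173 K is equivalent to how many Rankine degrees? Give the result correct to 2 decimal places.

311.40°R

For a temperature interval the offset drops out; only the factor 1.8 applies.
173 × 1.8 = 311.40.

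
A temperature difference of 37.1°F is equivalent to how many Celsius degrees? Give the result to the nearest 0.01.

Only the scale ratio 5/9 matters for a change in temperature.
37.1 × 5/9 = 20.61.

20.61°C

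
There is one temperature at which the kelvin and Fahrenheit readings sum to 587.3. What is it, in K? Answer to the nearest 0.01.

Let K be the kelvin reading. The Fahrenheit reading is F = 1.8·K - 459.67.
Require K + F = 587.3: (2.8)·K - 459.67 = 587.3.
K = (587.3 + 459.67) / (2.8) = 373.92.

373.92 K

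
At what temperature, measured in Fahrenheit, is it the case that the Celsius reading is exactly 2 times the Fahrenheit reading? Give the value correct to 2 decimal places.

Let F be the Fahrenheit reading. The Celsius reading is C = 5/9·F - 17.7778.
Require C = 2·F: 5/9·F - 17.7778 = 2·F.
(-13/9)·F = 17.7778  ⇒  F = -12.31.

-12.31°F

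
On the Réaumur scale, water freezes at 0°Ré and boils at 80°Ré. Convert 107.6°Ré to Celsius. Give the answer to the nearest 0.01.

Linear interpolation between the fixed points: C = (107.6 - 0) × 100 / (80 - 0) = 134.5000°C.

134.50°C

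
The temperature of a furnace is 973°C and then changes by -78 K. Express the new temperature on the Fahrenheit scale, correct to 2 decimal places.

The 78 K change is an interval; Kelvin and Celsius degrees are the same size, so ΔC = -78°C.
Final Celsius temperature: 973.0000 - 78.0000 = 895.0000°C.
In Fahrenheit: 895.0000 × 1.8 + 32 = 1643.00°F.

1643.00°F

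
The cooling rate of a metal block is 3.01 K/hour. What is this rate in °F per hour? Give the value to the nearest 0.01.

5.42 °F/hour

The quantity depends on a temperature interval, so only the ratio of degree sizes applies; the offset between the scales is irrelevant.
A change of 1 K is a change of 1.8°F, so 3.01 × 1.8 = 5.42.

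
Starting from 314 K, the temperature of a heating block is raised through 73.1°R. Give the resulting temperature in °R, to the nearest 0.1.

638.3°R

Initial temperature in Celsius: 314 - 273.15 = 40.8500°C.
The 73.1°R change is an interval, so only the factor 5/9 applies: +73.1 × 5/9 = +40.6111°C.
Final Celsius temperature: 40.8500 + 40.6111 = 81.4611°C.
In Rankine: 81.4611 × 1.8 + 491.67 = 638.3°R.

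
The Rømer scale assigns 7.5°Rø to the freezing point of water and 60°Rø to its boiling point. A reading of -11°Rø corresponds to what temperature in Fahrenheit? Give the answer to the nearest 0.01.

Linear interpolation between the fixed points: C = (-11 - 7.5) × 100 / (60 - 7.5) = -35.2381°C.
Then -35.2381 × 1.8 + 32 = -31.43°F.

-31.43°F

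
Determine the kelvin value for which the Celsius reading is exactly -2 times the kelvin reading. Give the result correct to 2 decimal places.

91.05 K

Let K be the kelvin reading. The Celsius reading is C = 1·K - 273.15.
Require C = -2·K: 1·K - 273.15 = -2·K.
(3)·K = 273.15  ⇒  K = 91.05.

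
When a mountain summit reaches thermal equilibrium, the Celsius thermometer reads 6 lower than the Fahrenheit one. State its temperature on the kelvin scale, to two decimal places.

240.65 K

Let x be the Fahrenheit reading; then the Celsius reading is 5/9·x - 17.7778.
(5/9·x - 17.7778) - x = -6  ⇒  (-4/9)·x = 11.7778  ⇒  x = -26.5000°F.
In Celsius: (-26.5 - 32) × 5/9 = -32.5000°C.
In kelvin: -32.5000 + 273.15 = 240.65 K.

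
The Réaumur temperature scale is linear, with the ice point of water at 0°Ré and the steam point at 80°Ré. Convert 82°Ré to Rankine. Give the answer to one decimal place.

676.2°R

Linear interpolation between the fixed points: C = (82 - 0) × 100 / (80 - 0) = 102.5000°C.
Then 102.5000 × 1.8 + 491.67 = 676.2°R.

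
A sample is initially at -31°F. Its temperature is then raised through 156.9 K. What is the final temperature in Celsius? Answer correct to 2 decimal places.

121.90°C

Initial temperature in Celsius: (-31 - 32) × 5/9 = -35.0000°C.
The 156.9 K change is an interval; Kelvin and Celsius degrees are the same size, so ΔC = +156.9°C.
Final Celsius temperature: -35.0000 + 156.9000 = 121.9000°C.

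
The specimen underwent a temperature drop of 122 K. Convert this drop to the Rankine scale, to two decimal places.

219.60°R

For a temperature interval the offset drops out; only the factor 1.8 applies.
122 × 1.8 = 219.60.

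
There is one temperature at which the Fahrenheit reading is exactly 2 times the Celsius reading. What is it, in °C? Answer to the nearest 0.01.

160.00°C

Let C be the Celsius reading. The Fahrenheit reading is F = 1.8·C + 32.
Require F = 2·C: 1.8·C + 32 = 2·C.
(-0.2)·C = -32  ⇒  C = 160.00.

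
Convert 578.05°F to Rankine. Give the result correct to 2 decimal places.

In Celsius: (578.05 - 32) × 5/9 = 303.3611°C.
In Rankine: 303.3611 × 1.8 + 491.67 = 1037.72°R.

1037.72°R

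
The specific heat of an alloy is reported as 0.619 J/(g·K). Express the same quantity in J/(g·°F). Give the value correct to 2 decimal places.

The quantity depends on a temperature interval, so only the ratio of degree sizes applies; the offset between the scales is irrelevant.
A change of 1°F is a change of 5/9 K, so per °F the value is 0.619 × 5/9 = 0.34.

0.34 J/(g·°F)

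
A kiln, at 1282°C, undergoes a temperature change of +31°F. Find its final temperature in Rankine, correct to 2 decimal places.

2830.27°R

The 31°F change is an interval, so only the factor 5/9 applies: +31 × 5/9 = +17.2222°C.
Final Celsius temperature: 1282.0000 + 17.2222 = 1299.2222°C.
In Rankine: 1299.2222 × 1.8 + 491.67 = 2830.27°R.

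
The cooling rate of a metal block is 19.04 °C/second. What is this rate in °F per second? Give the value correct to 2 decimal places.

34.27 °F/second

The quantity depends on a temperature interval, so only the ratio of degree sizes applies; the offset between the scales is irrelevant.
A change of 1°C is a change of 1.8°F, so 19.04 × 1.8 = 34.27.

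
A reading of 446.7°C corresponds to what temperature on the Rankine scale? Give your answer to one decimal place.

In Rankine: 446.7000 × 1.8 + 491.67 = 1295.7°R.

1295.7°R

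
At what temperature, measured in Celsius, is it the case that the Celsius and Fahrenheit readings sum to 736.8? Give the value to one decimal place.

Let C be the Celsius reading. The Fahrenheit reading is F = 1.8·C + 32.
Require C + F = 736.8: (2.8)·C + 32 = 736.8.
C = (736.8 - 32) / (2.8) = 251.7.

251.7°C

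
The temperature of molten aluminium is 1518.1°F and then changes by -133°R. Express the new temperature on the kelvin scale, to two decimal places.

1024.87 K

Initial temperature in Celsius: (1518.1 - 32) × 5/9 = 825.6111°C.
The 133°R change is an interval, so only the factor 5/9 applies: -133 × 5/9 = -73.8889°C.
Final Celsius temperature: 825.6111 - 73.8889 = 751.7222°C.
In kelvin: 751.7222 + 273.15 = 1024.87 K.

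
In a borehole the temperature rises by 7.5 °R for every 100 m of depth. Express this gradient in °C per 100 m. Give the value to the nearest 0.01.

4.17 °C/100 m

Since only a temperature interval is involved, the additive offset between the scales drops out.
A change of 1°R is a change of 5/9°C, so 7.5 × 5/9 = 4.17.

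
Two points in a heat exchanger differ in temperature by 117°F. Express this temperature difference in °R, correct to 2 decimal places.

Fahrenheit and Rankine degrees are the same size, so the interval is unchanged: 117.00.

117.00°R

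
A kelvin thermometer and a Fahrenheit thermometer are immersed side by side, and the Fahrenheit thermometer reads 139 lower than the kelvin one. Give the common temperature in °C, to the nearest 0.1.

127.7°C

Let x be the kelvin reading; then the Fahrenheit reading is 1.8·x - 459.67.
(1.8·x - 459.67) - x = -139  ⇒  (0.8)·x = 320.67  ⇒  x = 400.8375 K.
In Celsius: 400.8375 - 273.15 = 127.7°C.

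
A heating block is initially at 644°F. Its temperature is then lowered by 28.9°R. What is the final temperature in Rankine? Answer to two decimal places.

Initial temperature in Celsius: (644 - 32) × 5/9 = 340.0000°C.
The 28.9°R change is an interval, so only the factor 5/9 applies: -28.9 × 5/9 = -16.0556°C.
Final Celsius temperature: 340.0000 - 16.0556 = 323.9444°C.
In Rankine: 323.9444 × 1.8 + 491.67 = 1074.77°R.

1074.77°R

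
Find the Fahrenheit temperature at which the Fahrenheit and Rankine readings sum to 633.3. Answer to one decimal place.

86.8°F

Let F be the Fahrenheit reading. The Rankine reading is R = 1·F + 459.67.
Require F + R = 633.3: (2)·F + 459.67 = 633.3.
F = (633.3 - 459.67) / (2) = 86.8.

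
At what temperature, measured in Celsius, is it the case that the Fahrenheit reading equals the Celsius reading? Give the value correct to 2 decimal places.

Let C be the Celsius reading. The Fahrenheit reading is F = 1.8·C + 32.
Set F = C: 1.8·C + 32 = C.
(0.8)·C = -32  ⇒  C = -40.00.

-40.00°C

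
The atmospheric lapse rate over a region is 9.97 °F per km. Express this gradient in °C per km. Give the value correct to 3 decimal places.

5.539 °C/km

The quantity depends on a temperature interval, so only the ratio of degree sizes applies; the offset between the scales is irrelevant.
A change of 1°F is a change of 5/9°C, so 9.97 × 5/9 = 5.539.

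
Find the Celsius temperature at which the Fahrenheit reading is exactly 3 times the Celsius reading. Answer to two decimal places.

26.67°C

Let C be the Celsius reading. The Fahrenheit reading is F = 1.8·C + 32.
Require F = 3·C: 1.8·C + 32 = 3·C.
(-1.2)·C = -32  ⇒  C = 26.67.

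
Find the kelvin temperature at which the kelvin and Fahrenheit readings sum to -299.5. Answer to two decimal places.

57.20 K

Let K be the kelvin reading. The Fahrenheit reading is F = 1.8·K - 459.67.
Require K + F = -299.5: (2.8)·K - 459.67 = -299.5.
K = (-299.5 + 459.67) / (2.8) = 57.20.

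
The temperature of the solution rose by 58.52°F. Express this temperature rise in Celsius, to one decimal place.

32.5°C

An interval of 1°F corresponds to 5/9°C.
58.52 × 5/9 = 32.5.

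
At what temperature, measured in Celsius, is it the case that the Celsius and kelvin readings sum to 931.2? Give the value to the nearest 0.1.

Let C be the Celsius reading. The kelvin reading is K = 1·C + 273.15.
Require C + K = 931.2: (2)·C + 273.15 = 931.2.
C = (931.2 - 273.15) / (2) = 329.0.

329.0°C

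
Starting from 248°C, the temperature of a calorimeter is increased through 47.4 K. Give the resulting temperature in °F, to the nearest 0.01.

The 47.4 K change is an interval; Kelvin and Celsius degrees are the same size, so ΔC = +47.4°C.
Final Celsius temperature: 248.0000 + 47.4000 = 295.4000°C.
In Fahrenheit: 295.4000 × 1.8 + 32 = 563.72°F.

563.72°F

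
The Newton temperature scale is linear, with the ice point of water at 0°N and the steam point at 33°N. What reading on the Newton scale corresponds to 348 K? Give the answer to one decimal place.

24.7°N

First in Celsius: 348 - 273.15 = 74.8500°C.
Linearly onto the Newton scale: 0 + (74.8500 / 100) × (33 - 0) = 24.7°N.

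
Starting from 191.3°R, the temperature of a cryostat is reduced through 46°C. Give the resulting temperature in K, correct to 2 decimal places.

Initial temperature in Celsius: (191.3 - 491.67) × 5/9 = -166.8722°C.
Final Celsius temperature: -166.8722 - 46.0000 = -212.8722°C.
In kelvin: -212.8722 + 273.15 = 60.28 K.

60.28 K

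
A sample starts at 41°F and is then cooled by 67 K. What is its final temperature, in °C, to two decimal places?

Initial temperature in Celsius: (41 - 32) × 5/9 = 5.0000°C.
The 67 K change is an interval; Kelvin and Celsius degrees are the same size, so ΔC = -67°C.
Final Celsius temperature: 5.0000 - 67.0000 = -62.0000°C.

-62.00°C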